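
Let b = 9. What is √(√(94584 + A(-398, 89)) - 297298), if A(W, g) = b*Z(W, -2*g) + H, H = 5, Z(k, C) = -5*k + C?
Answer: √(-297298 + √110897) ≈ 544.95*I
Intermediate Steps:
Z(k, C) = C - 5*k
A(W, g) = 5 - 45*W - 18*g (A(W, g) = 9*(-2*g - 5*W) + 5 = 9*(-5*W - 2*g) + 5 = (-45*W - 18*g) + 5 = 5 - 45*W - 18*g)
√(√(94584 + A(-398, 89)) - 297298) = √(√(94584 + (5 - 45*(-398) - 18*89)) - 297298) = √(√(94584 + (5 + 17910 - 1602)) - 297298) = √(√(94584 + 16313) - 297298) = √(√110897 - 297298) = √(-297298 + √110897)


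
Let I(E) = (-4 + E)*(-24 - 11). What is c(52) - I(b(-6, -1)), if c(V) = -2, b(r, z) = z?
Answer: -177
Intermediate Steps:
I(E) = 140 - 35*E (I(E) = (-4 + E)*(-35) = 140 - 35*E)
c(52) - I(b(-6, -1)) = -2 - (140 - 35*(-1)) = -2 - (140 + 35) = -2 - 1*175 = -2 - 175 = -177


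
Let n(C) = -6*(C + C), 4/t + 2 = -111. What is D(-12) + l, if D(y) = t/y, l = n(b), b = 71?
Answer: -288827/339 ≈ -852.00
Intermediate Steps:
t = -4/113 (t = 4/(-2 - 111) = 4/(-113) = 4*(-1/113) = -4/113 ≈ -0.035398)
n(C) = -12*C
l = -852 (l = -12*71 = -852)
D(y) = -4/(113*y)
D(-12) + l = -4/113/(-12) - 852 = -4/113*(-1/12) - 852 = 1/339 - 852 = -288827/339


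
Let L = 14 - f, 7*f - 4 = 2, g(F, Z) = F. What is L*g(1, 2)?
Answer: 92/7 ≈ 13.143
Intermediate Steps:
f = 6/7 (f = 4/7 + (1/7)*2 = 4/7 + 2/7 = 6/7 ≈ 0.85714)
L = 92/7 (L = 14 - 1*6/7 = 14 - 6/7 = 92/7 ≈ 13.143)
L*g(1, 2) = (92/7)*1 = 92/7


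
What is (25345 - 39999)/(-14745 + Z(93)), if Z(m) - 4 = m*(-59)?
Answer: 7327/10114 ≈ 0.72444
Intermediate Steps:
Z(m) = 4 - 59*m (Z(m) = 4 + m*(-59) = 4 - 59*m)
(25345 - 39999)/(-14745 + Z(93)) = (25345 - 39999)/(-14745 + (4 - 59*93)) = -14654/(-14745 + (4 - 5487)) = -14654/(-14745 - 5483) = -14654/(-20228) = -14654*(-1/20228) = 7327/10114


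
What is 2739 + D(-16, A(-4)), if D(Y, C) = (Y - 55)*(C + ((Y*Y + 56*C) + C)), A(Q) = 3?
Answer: -27791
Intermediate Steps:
D(Y, C) = (-55 + Y)*(Y**2 + 58*C) (D(Y, C) = (-55 + Y)*(C + ((Y**2 + 56*C) + C)) = (-55 + Y)*(C + (Y**2 + 57*C)) = (-55 + Y)*(Y**2 + 58*C))
2739 + D(-16, A(-4)) = 2739 + ((-16)**3 - 3190*3 - 55*(-16)**2 + 58*3*(-16)) = 2739 + (-4096 - 9570 - 55*256 - 2784) = 2739 + (-4096 - 9570 - 14080 - 2784) = 2739 - 30530 = -27791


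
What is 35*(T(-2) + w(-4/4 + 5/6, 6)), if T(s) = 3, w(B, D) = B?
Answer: 595/6 ≈ 99.167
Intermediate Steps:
35*(T(-2) + w(-4/4 + 5/6, 6)) = 35*(3 + (-4/4 + 5/6)) = 35*(3 + (-4*¼ + 5*(⅙))) = 35*(3 + (-1 + ⅚)) = 35*(3 - ⅙) = 35*(17/6) = 595/6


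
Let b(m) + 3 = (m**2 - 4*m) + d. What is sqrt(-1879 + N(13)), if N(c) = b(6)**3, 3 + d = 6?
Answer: I*sqrt(151) ≈ 12.288*I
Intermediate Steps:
d = 3 (d = -3 + 6 = 3)
b(m) = m**2 - 4*m (b(m) = -3 + ((m**2 - 4*m) + 3) = -3 + (3 + m**2 - 4*m) = m**2 - 4*m)
N(c) = 1728 (N(c) = (6*(-4 + 6))**3 = (6*2)**3 = 12**3 = 1728)
sqrt(-1879 + N(13)) = sqrt(-1879 + 1728) = sqrt(-151) = I*sqrt(151)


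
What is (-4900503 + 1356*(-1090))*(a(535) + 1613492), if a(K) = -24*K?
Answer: -10209827610036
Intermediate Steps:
(-4900503 + 1356*(-1090))*(a(535) + 1613492) = (-4900503 + 1356*(-1090))*(-24*535 + 1613492) = (-4900503 - 1478040)*(-12840 + 1613492) = -6378543*1600652 = -10209827610036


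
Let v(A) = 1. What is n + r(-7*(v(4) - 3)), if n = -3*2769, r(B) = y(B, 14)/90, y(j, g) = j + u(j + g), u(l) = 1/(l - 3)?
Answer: -2076711/250 ≈ -8306.8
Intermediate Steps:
u(l) = 1/(-3 + l)
y(j, g) = j + 1/(-3 + g + j) (y(j, g) = j + 1/(-3 + (j + g)) = j + 1/(-3 + (g + j)) = j + 1/(-3 + g + j))
r(B) = B/90 + 1/(90*(11 + B)) (r(B) = (B + 1/(-3 + 14 + B))/90 = (B + 1/(11 + B))*(1/90) = B/90 + 1/(90*(11 + B)))
n = -8307
n + r(-7*(v(4) - 3)) = -8307 + (1 + (-7*(1 - 3))*(11 - 7*(1 - 3)))/(90*(11 - 7*(1 - 3))) = -8307 + (1 + (-7*(-2))*(11 - 7*(-2)))/(90*(11 - 7*(-2))) = -8307 + (1 + 14*(11 + 14))/(90*(11 + 14)) = -8307 + (1/90)*(1 + 14*25)/25 = -8307 + (1/90)*(1/25)*(1 + 350) = -8307 + (1/90)*(1/25)*351 = -8307 + 39/250 = -2076711/250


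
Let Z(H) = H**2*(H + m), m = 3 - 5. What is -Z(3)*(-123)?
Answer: 1107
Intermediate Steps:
m = -2
Z(H) = H**2*(-2 + H) (Z(H) = H**2*(H - 2) = H**2*(-2 + H))
-Z(3)*(-123) = -3**2*(-2 + 3)*(-123) = -9*(-123) = 1107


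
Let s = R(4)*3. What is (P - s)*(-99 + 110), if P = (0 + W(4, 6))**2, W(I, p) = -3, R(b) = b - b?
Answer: 99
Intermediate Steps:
R(b) = 0
s = 0 (s = 0*3 = 0)
P = 9 (P = (0 - 3)**2 = (-3)**2 = 9)
(P - s)*(-99 + 110) = (9 - 1*0)*(-99 + 110) = (9 + 0)*11 = 9*11 = 99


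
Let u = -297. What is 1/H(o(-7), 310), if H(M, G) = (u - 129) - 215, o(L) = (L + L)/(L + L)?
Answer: -1/641 ≈ -0.0015601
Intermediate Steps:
o(L) = 1 (o(L) = (2*L)/((2*L)) = (2*L)*(1/(2*L)) = 1)
H(M, G) = -641 (H(M, G) = (-297 - 129) - 215 = -426 - 215 = -641)
1/H(o(-7), 310) = 1/(-641) = -1/641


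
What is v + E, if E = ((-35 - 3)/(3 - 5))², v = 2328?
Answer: 2689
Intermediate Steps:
E = 361 (E = (-38/(-2))² = (-38*(-½))² = 19² = 361)
v + E = 2328 + 361 = 2689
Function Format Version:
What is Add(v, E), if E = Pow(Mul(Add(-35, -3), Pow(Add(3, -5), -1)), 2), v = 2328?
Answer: 2689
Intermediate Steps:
E = 361 (E = Pow(Mul(-38, Pow(-2, -1)), 2) = Pow(Mul(-38, Rational(-1, 2)), 2) = Pow(19, 2) = 361)
Add(v, E) = Add(2328, 361) = 2689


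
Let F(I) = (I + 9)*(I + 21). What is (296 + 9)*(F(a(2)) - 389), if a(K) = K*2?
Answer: -19520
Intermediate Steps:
a(K) = 2*K
F(I) = (9 + I)*(21 + I)
(296 + 9)*(F(a(2)) - 389) = (296 + 9)*((189 + (2*2)² + 30*(2*2)) - 389) = 305*((189 + 4² + 30*4) - 389) = 305*((189 + 16 + 120) - 389) = 305*(325 - 389) = 305*(-64) = -19520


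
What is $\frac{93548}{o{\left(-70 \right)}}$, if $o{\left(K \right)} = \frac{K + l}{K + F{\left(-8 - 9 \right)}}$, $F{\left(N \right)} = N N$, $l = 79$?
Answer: $\frac{6829004}{3} \approx 2.2763 \cdot 10^{6}$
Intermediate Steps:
$F{\left(N \right)} = N^{2}$
$o{\left(K \right)} = \frac{79 + K}{289 + K}$ ($o{\left(K \right)} = \frac{K + 79}{K + \left(-8 - 9\right)^{2}} = \frac{79 + K}{K + \left(-8 - 9\right)^{2}} = \frac{79 + K}{K + \left(-17\right)^{2}} = \frac{79 + K}{K + 289} = \frac{79 + K}{289 + K}$)
$\frac{93548}{o{\left(-70 \right)}} = \frac{93548}{\frac{1}{289 - 70} \left(79 - 70\right)} = \frac{93548}{\frac{1}{219} \cdot 9} = \frac{93548}{\frac{3}{73}} = 93548 \cdot \frac{73}{3} = \frac{6829004}{3}$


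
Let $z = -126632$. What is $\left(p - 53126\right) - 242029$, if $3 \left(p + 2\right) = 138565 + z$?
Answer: $- \frac{873538}{3} \approx -2.9118 \cdot 10^{5}$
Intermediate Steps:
$p = \frac{11927}{3}$ ($p = -2 + \frac{138565 - 126632}{3} = -2 + \frac{1}{3} \cdot 11933 = -2 + \frac{11933}{3} = \frac{11927}{3} \approx 3975.7$)
$\left(p - 53126\right) - 242029 = \left(\frac{11927}{3} - 53126\right) - 242029 = - \frac{147451}{3} - 242029 = - \frac{873538}{3}$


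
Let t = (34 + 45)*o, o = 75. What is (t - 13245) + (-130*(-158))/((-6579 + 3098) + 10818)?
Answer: -53686300/7337 ≈ -7317.2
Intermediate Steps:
t = 5925 (t = (34 + 45)*75 = 79*75 = 5925)
(t - 13245) + (-130*(-158))/((-6579 + 3098) + 10818) = (5925 - 13245) + (-130*(-158))/((-6579 + 3098) + 10818) = -7320 + 20540/(-3481 + 10818) = -7320 + 20540/7337 = -53686300/7337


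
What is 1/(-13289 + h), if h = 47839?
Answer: 1/34550 ≈ 2.8944e-5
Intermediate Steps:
1/(-13289 + h) = 1/(-13289 + 47839) = 1/34550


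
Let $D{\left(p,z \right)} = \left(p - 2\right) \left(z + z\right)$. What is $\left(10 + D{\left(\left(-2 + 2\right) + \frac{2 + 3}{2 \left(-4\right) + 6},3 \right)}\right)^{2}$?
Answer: $289$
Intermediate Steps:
$D{\left(p,z \right)} = 2 z \left(-2 + p\right)$ ($D{\left(p,z \right)} = \left(-2 + p\right) 2 z = 2 z \left(-2 + p\right)$)
$\left(10 + D{\left(\left(-2 + 2\right) + \frac{2 + 3}{2 \left(-4\right) + 6},3 \right)}\right)^{2} = \left(10 + 2 \cdot 3 \left(-2 + \left(\left(-2 + 2\right) + \frac{2 + 3}{2 \left(-4\right) + 6}\right)\right)\right)^{2} = \left(10 + 2 \cdot 3 \left(-2 + \left(0 + \frac{5}{-8 + 6}\right)\right)\right)^{2} = \left(10 + 2 \cdot 3 \left(-2 + \left(0 + \frac{5}{-2}\right)\right)\right)^{2} = \left(10 + 2 \cdot 3 \left(-2 + \left(0 + 5 \left(- \frac{1}{2}\right)\right)\right)\right)^{2} = \left(10 + 2 \cdot 3 \left(-2 + \left(0 - \frac{5}{2}\right)\right)\right)^{2} = \left(10 + 2 \cdot 3 \left(-2 - \frac{5}{2}\right)\right)^{2} = \left(10 + 2 \cdot 3 \left(- \frac{9}{2}\right)\right)^{2} = \left(10 - 27\right)^{2} = \left(-17\right)^{2} = 289$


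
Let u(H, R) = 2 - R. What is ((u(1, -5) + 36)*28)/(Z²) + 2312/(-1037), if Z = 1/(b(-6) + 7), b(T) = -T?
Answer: 12411900/61 ≈ 2.0347e+5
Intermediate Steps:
Z = 1/13 (Z = 1/(-1*(-6) + 7) = 1/(6 + 7) = 1/13 ≈ 0.076923)
((u(1, -5) + 36)*28)/(Z²) + 2312/(-1037) = (((2 - 1*(-5)) + 36)*28)/((1/13)²) + 2312/(-1037) = (((2 + 5) + 36)*28)/(1/169) + 2312*(-1/1037) = ((7 + 36)*28)*169 - 136/61 = (43*28)*169 - 136/61 = 1204*169 - 136/61 = 203476 - 136/61 = 12411900/61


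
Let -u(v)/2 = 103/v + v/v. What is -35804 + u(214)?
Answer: -3831345/107 ≈ -35807.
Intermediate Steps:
u(v) = -2 - 206/v (u(v) = -2*(103/v + v/v) = -2*(103/v + 1) = -2*(1 + 103/v) = -2 - 206/v)
-35804 + u(214) = -35804 + (-2 - 206/214) = -35804 + (-2 - 206*1/214) = -35804 + (-2 - 103/107) = -35804 - 317/107 = -3831345/107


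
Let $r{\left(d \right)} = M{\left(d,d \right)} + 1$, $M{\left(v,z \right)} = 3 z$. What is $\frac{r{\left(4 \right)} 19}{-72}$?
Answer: $- \frac{247}{72} \approx -3.4306$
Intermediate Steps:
$r{\left(d \right)} = 1 + 3 d$ ($r{\left(d \right)} = 3 d + 1 = 1 + 3 d$)
$\frac{r{\left(4 \right)} 19}{-72} = \frac{\left(1 + 3 \cdot 4\right) 19}{-72} = \left(1 + 12\right) 19 \left(- \frac{1}{72}\right) = 13 \cdot 19 \left(- \frac{1}{72}\right) = 247 \left(- \frac{1}{72}\right) = - \frac{247}{72}$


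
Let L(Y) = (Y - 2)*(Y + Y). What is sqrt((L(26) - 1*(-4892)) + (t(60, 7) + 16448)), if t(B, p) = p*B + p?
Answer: sqrt(23015) ≈ 151.71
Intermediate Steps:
t(B, p) = p + B*p (t(B, p) = B*p + p = p + B*p)
L(Y) = 2*Y*(-2 + Y) (L(Y) = (-2 + Y)*(2*Y) = 2*Y*(-2 + Y))
sqrt((L(26) - 1*(-4892)) + (t(60, 7) + 16448)) = sqrt((2*26*(-2 + 26) - 1*(-4892)) + (7*(1 + 60) + 16448)) = sqrt((2*26*24 + 4892) + (7*61 + 16448)) = sqrt((1248 + 4892) + (427 + 16448)) = sqrt(6140 + 16875) = sqrt(23015)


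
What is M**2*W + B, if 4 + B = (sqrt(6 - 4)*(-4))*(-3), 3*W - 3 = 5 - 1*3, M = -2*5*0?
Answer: -4 + 12*sqrt(2) ≈ 12.971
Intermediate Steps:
M = 0 (M = -10*0 = 0)
W = 5/3 (W = 1 + (5 - 1*3)/3 = 1 + (5 - 3)/3 = 1 + (1/3)*2 = 1 + 2/3 = 5/3 ≈ 1.6667)
B = -4 + 12*sqrt(2) (B = -4 + (sqrt(6 - 4)*(-4))*(-3) = -4 + (sqrt(2)*(-4))*(-3) = -4 - 4*sqrt(2)*(-3) = -4 + 12*sqrt(2) ≈ 12.971)
M**2*W + B = 0**2*(5/3) + (-4 + 12*sqrt(2)) = 0*(5/3) + (-4 + 12*sqrt(2)) = 0 + (-4 + 12*sqrt(2)) = -4 + 12*sqrt(2)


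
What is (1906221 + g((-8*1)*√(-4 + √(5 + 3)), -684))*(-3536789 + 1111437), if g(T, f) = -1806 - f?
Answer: -4620535669848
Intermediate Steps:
(1906221 + g((-8*1)*√(-4 + √(5 + 3)), -684))*(-3536789 + 1111437) = (1906221 + (-1806 - 1*(-684)))*(-3536789 + 1111437) = (1906221 + (-1806 + 684))*(-2425352) = (1906221 - 1122)*(-2425352) = 1905099*(-2425352) = -4620535669848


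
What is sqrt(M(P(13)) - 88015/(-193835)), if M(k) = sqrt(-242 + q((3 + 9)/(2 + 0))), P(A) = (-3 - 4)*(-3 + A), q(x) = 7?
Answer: sqrt(682415501 + 1502880289*I*sqrt(235))/38767 ≈ 2.8098 + 2.7279*I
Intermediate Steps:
P(A) = 21 - 7*A (P(A) = -7*(-3 + A) = 21 - 7*A)
M(k) = I*sqrt(235) (M(k) = sqrt(-242 + 7) = sqrt(-235) = I*sqrt(235))
sqrt(M(P(13)) - 88015/(-193835)) = sqrt(I*sqrt(235) - 88015/(-193835)) = sqrt(I*sqrt(235) - 88015*(-1/193835)) = sqrt(I*sqrt(235) + 17603/38767) = sqrt(17603/38767 + I*sqrt(235))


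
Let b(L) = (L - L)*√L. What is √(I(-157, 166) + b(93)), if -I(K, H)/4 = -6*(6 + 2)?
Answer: 8*√3 ≈ 13.856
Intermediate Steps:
I(K, H) = 192 (I(K, H) = -(-24)*(6 + 2) = -(-24)*8 = -4*(-48) = 192)
b(L) = 0 (b(L) = 0*√L = 0)
√(I(-157, 166) + b(93)) = √(192 + 0) = √192 = 8*√3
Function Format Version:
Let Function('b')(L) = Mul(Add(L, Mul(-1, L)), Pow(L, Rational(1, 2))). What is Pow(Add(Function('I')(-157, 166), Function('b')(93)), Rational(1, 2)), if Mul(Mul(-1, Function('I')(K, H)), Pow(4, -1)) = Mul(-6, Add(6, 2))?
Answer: Mul(8, Pow(3, Rational(1, 2))) ≈ 13.856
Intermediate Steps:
Function('I')(K, H) = 192 (Function('I')(K, H) = Mul(-4, Mul(-6, Add(6, 2))) = Mul(-4, Mul(-6, 8)) = Mul(-4, -48) = 192)
Function('b')(L) = 0 (Function('b')(L) = Mul(0, Pow(L, Rational(1, 2))) = 0)
Pow(Add(Function('I')(-157, 166), Function('b')(93)), Rational(1, 2)) = Pow(Add(192, 0), Rational(1, 2)) = Pow(192, Rational(1, 2)) = Mul(8, Pow(3, Rational(1, 2)))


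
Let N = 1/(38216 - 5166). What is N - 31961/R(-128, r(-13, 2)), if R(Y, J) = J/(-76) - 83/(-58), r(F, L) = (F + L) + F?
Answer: -46562191007/2544850 ≈ -18297.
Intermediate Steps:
r(F, L) = L + 2*F
R(Y, J) = 83/58 - J/76 (R(Y, J) = J*(-1/76) - 83*(-1/58) = -J/76 + 83/58 = 83/58 - J/76)
N = 1/33050 ≈ 3.0257e-5
N - 31961/R(-128, r(-13, 2)) = 1/33050 - 31961/(83/58 - (2 + 2*(-13))/76) = 1/33050 - 31961/(83/58 - (2 - 26)/76) = 1/33050 - 31961/(83/58 - 1/76*(-24)) = 1/33050 - 31961/(83/58 + 6/19) = 1/33050 - 31961/1925/1102 = 1/33050 - 31961*1102/1925 = 1/33050 - 35221022/1925 = -46562191007/2544850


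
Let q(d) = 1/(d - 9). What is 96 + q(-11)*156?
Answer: 441/5 ≈ 88.200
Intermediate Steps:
q(d) = 1/(-9 + d)
96 + q(-11)*156 = 96 + 156/(-9 - 11) = 96 + 156/(-20) = 96 - 1/20*156 = 96 - 39/5 = 441/5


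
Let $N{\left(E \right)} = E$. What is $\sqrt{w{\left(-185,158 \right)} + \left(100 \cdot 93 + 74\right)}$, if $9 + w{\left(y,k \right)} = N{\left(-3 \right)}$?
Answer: $\sqrt{9362} \approx 96.757$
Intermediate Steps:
$w{\left(y,k \right)} = -12$ ($w{\left(y,k \right)} = -9 - 3 = -12$)
$\sqrt{w{\left(-185,158 \right)} + \left(100 \cdot 93 + 74\right)} = \sqrt{-12 + \left(100 \cdot 93 + 74\right)} = \sqrt{-12 + \left(9300 + 74\right)} = \sqrt{-12 + 9374} = \sqrt{9362}$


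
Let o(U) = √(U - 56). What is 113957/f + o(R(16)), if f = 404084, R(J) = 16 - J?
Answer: 113957/404084 + 2*I*√14 ≈ 0.28201 + 7.4833*I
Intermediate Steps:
o(U) = √(-56 + U)
113957/f + o(R(16)) = 113957/404084 + √(-56 + (16 - 1*16)) = 113957*(1/404084) + √(-56 + (16 - 16)) = 113957/404084 + √(-56 + 0) = 113957/404084 + √(-56) = 113957/404084 + 2*I*√14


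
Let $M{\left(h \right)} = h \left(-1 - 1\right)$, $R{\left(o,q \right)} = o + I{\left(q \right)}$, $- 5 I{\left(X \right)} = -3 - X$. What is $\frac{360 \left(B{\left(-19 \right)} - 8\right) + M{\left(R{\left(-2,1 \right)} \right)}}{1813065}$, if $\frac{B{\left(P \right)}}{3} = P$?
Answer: $- \frac{38996}{3021775} \approx -0.012905$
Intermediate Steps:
$I{\left(X \right)} = \frac{3}{5} + \frac{X}{5}$ ($I{\left(X \right)} = - \frac{-3 - X}{5} = \frac{3}{5} + \frac{X}{5}$)
$B{\left(P \right)} = 3 P$
$R{\left(o,q \right)} = \frac{3}{5} + o + \frac{q}{5}$ ($R{\left(o,q \right)} = o + \left(\frac{3}{5} + \frac{q}{5}\right) = \frac{3}{5} + o + \frac{q}{5}$)
$M{\left(h \right)} = - 2 h$ ($M{\left(h \right)} = h \left(-2\right) = - 2 h$)
$\frac{360 \left(B{\left(-19 \right)} - 8\right) + M{\left(R{\left(-2,1 \right)} \right)}}{1813065} = \frac{360 \left(3 \left(-19\right) - 8\right) - 2 \left(\frac{3}{5} - 2 + \frac{1}{5} \cdot 1\right)}{1813065} = \left(360 \left(-57 - 8\right) - 2 \left(\frac{3}{5} - 2 + \frac{1}{5}\right)\right) \frac{1}{1813065} = \left(360 \left(-65\right) - - \frac{12}{5}\right) \frac{1}{1813065} = \left(-23400 + \frac{12}{5}\right) \frac{1}{1813065} = \left(- \frac{116988}{5}\right) \frac{1}{1813065} = - \frac{38996}{3021775}$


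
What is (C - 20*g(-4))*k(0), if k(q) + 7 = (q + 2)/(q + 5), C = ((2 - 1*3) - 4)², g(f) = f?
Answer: -693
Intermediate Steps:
C = 25 (C = ((2 - 3) - 4)² = (-1 - 4)² = (-5)² = 25)
k(q) = -7 + (2 + q)/(5 + q) (k(q) = -7 + (q + 2)/(q + 5) = -7 + (2 + q)/(5 + q))
(C - 20*g(-4))*k(0) = (25 - 20*(-4))*(3*(-11 - 2*0)/(5 + 0)) = (25 + 80)*(3*(-11 + 0)/5) = 105*(3*(⅕)*(-11)) = 105*(-33/5) = -693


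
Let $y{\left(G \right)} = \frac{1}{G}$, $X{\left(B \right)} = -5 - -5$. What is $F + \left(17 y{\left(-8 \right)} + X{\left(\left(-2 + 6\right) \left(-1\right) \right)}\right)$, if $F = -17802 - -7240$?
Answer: $- \frac{84513}{8} \approx -10564.0$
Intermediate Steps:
$X{\left(B \right)} = 0$ ($X{\left(B \right)} = -5 + 5 = 0$)
$F = -10562$ ($F = -17802 + 7240 = -10562$)
$F + \left(17 y{\left(-8 \right)} + X{\left(\left(-2 + 6\right) \left(-1\right) \right)}\right) = -10562 + \left(\frac{17}{-8} + 0\right) = -10562 + \left(17 \left(- \frac{1}{8}\right) + 0\right) = -10562 + \left(- \frac{17}{8} + 0\right) = -10562 - \frac{17}{8} = - \frac{84513}{8}$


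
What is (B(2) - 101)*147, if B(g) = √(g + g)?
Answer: -14553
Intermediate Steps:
B(g) = √2*√g (B(g) = √(2*g) = √2*√g)
(B(2) - 101)*147 = (√2*√2 - 101)*147 = (2 - 101)*147 = -99*147 = -14553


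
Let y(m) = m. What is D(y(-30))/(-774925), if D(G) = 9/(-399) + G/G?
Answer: -26/20613005 ≈ -1.2613e-6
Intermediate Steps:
D(G) = 130/133 (D(G) = 9*(-1/399) + 1 = -3/133 + 1 = 130/133)
D(y(-30))/(-774925) = (130/133)/(-774925) = (130/133)*(-1/774925) = -26/20613005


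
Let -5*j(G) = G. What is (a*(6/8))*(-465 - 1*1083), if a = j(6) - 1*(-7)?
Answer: -33669/5 ≈ -6733.8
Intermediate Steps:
j(G) = -G/5
a = 29/5 (a = -1/5*6 - 1*(-7) = -6/5 + 7 = 29/5 ≈ 5.8000)
(a*(6/8))*(-465 - 1*1083) = (29*(6/8)/5)*(-465 - 1*1083) = (29*(6*(1/8))/5)*(-465 - 1083) = ((29/5)*(3/4))*(-1548) = (87/20)*(-1548) = -33669/5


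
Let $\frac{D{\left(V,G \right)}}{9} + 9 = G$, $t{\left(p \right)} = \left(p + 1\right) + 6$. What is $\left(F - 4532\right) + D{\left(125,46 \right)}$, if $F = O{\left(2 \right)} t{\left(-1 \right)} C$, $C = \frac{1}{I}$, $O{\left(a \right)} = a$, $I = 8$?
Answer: $- \frac{8395}{2} \approx -4197.5$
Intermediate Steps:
$C = \frac{1}{8} \approx 0.125$
$t{\left(p \right)} = 7 + p$ ($t{\left(p \right)} = \left(1 + p\right) + 6 = 7 + p$)
$D{\left(V,G \right)} = -81 + 9 G$
$F = \frac{3}{2}$ ($F = 2 \left(7 - 1\right) \frac{1}{8} = 2 \cdot 6 \cdot \frac{1}{8} = 12 \cdot \frac{1}{8} = \frac{3}{2} \approx 1.5$)
$\left(F - 4532\right) + D{\left(125,46 \right)} = \left(\frac{3}{2} - 4532\right) + \left(-81 + 9 \cdot 46\right) = - \frac{9061}{2} + \left(-81 + 414\right) = - \frac{9061}{2} + 333 = - \frac{8395}{2}$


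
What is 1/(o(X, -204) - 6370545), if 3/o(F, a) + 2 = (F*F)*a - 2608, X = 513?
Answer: -17896362/114009579457291 ≈ -1.5697e-7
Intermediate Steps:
o(F, a) = 3/(-2610 + a*F²) (o(F, a) = 3/(-2 + ((F*F)*a - 2608)) = 3/(-2 + (F²*a - 2608)) = 3/(-2 + (a*F² - 2608)) = 3/(-2 + (-2608 + a*F²)) = 3/(-2610 + a*F²))
1/(o(X, -204) - 6370545) = 1/(3/(-2610 - 204*513²) - 6370545) = 1/(3/(-2610 - 204*263169) - 6370545) = 1/(3/(-2610 - 53686476) - 6370545) = 1/(3/(-53689086) - 6370545) = 1/(3*(-1/53689086) - 6370545) = 1/(-1/17896362 - 6370545) = 1/(-114009579457291/17896362) = -17896362/114009579457291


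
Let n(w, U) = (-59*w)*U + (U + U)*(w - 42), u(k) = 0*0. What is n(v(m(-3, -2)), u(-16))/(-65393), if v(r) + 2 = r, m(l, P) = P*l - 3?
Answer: 0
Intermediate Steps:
u(k) = 0
m(l, P) = -3 + P*l
v(r) = -2 + r
n(w, U) = -59*U*w + 2*U*(-42 + w) (n(w, U) = -59*U*w + (2*U)*(-42 + w) = -59*U*w + 2*U*(-42 + w))
n(v(m(-3, -2)), u(-16))/(-65393) = -3*0*(28 + 19*(-2 + (-3 - 2*(-3))))/(-65393) = -3*0*(28 + 19*(-2 + (-3 + 6)))*(-1/65393) = -3*0*(28 + 19*(-2 + 3))*(-1/65393) = -3*0*(28 + 19*1)*(-1/65393) = -3*0*(28 + 19)*(-1/65393) = -3*0*47*(-1/65393) = 0*(-1/65393) = 0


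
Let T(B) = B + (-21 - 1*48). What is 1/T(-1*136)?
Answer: -1/205 ≈ -0.0048781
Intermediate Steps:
T(B) = -69 + B (T(B) = B + (-21 - 48) = B - 69 = -69 + B)
1/T(-1*136) = 1/(-69 - 1*136) = 1/(-69 - 136) = 1/(-205) = -1/205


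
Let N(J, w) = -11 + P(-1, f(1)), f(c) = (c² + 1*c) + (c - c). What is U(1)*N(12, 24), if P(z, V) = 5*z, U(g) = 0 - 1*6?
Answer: 96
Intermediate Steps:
f(c) = c + c² (f(c) = (c² + c) + 0 = (c + c²) + 0 = c + c²)
U(g) = -6 (U(g) = 0 - 6 = -6)
N(J, w) = -16 (N(J, w) = -11 + 5*(-1) = -11 - 5 = -16)
U(1)*N(12, 24) = -6*(-16) = 96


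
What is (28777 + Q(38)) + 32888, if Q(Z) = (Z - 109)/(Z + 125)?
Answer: 10051324/163 ≈ 61665.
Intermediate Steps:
Q(Z) = (-109 + Z)/(125 + Z)
(28777 + Q(38)) + 32888 = (28777 + (-109 + 38)/(125 + 38)) + 32888 = (28777 - 71/163) + 32888 = 4690580/163 + 32888 = 10051324/163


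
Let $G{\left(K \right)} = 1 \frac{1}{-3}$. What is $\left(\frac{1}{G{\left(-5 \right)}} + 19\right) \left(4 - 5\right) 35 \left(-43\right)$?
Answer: $24080$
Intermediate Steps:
$G{\left(K \right)} = - \frac{1}{3}$ ($G{\left(K \right)} = 1 \left(- \frac{1}{3}\right) = - \frac{1}{3}$)
$\left(\frac{1}{G{\left(-5 \right)}} + 19\right) \left(4 - 5\right) 35 \left(-43\right) = \left(\frac{1}{- \frac{1}{3}} + 19\right) \left(4 - 5\right) 35 \left(-43\right) = \left(-3 + 19\right) \left(-1\right) 35 \left(-43\right) = 16 \left(-1\right) 35 \left(-43\right) = \left(-16\right) 35 \left(-43\right) = \left(-560\right) \left(-43\right) = 24080$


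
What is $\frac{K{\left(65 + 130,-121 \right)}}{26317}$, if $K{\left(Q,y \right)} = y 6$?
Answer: $- \frac{726}{26317} \approx -0.027587$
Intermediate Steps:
$K{\left(Q,y \right)} = 6 y$
$\frac{K{\left(65 + 130,-121 \right)}}{26317} = \frac{6 \left(-121\right)}{26317} = \left(-726\right) \frac{1}{26317} = - \frac{726}{26317}$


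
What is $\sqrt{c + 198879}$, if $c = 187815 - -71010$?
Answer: $6 \sqrt{12714} \approx 676.54$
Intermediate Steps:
$c = 258825$ ($c = 187815 + 71010 = 258825$)
$\sqrt{c + 198879} = \sqrt{258825 + 198879} = \sqrt{457704} = 6 \sqrt{12714}$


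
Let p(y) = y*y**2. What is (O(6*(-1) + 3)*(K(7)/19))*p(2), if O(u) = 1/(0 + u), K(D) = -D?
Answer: 56/57 ≈ 0.98246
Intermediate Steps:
p(y) = y**3
O(u) = 1/u
(O(6*(-1) + 3)*(K(7)/19))*p(2) = ((-1*7/19)/(6*(-1) + 3))*2**3 = ((-7*1/19)/(-6 + 3))*8 = (-7/19/(-3))*8 = -1/3*(-7/19)*8 = (7/57)*8 = 56/57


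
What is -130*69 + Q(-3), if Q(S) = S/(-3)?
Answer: -8969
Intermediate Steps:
Q(S) = -S/3 (Q(S) = S*(-⅓) = -S/3)
-130*69 + Q(-3) = -130*69 - ⅓*(-3) = -8970 + 1 = -8969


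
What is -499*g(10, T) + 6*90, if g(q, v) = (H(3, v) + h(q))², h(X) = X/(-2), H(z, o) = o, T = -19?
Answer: -286884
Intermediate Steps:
h(X) = -X/2 (h(X) = X*(-½) = -X/2)
g(q, v) = (v - q/2)²
-499*g(10, T) + 6*90 = -499*(10 - 2*(-19))²/4 + 6*90 = -499*(10 + 38)²/4 + 540 = -499*48²/4 + 540 = -499*2304/4 + 540 = -499*576 + 540 = -287424 + 540 = -286884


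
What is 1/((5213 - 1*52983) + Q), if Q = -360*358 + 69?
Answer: -1/176581 ≈ -5.6631e-6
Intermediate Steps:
Q = -128811 (Q = -128880 + 69 = -128811)
1/((5213 - 1*52983) + Q) = 1/((5213 - 1*52983) - 128811) = 1/((5213 - 52983) - 128811) = 1/(-47770 - 128811) = 1/(-176581) = -1/176581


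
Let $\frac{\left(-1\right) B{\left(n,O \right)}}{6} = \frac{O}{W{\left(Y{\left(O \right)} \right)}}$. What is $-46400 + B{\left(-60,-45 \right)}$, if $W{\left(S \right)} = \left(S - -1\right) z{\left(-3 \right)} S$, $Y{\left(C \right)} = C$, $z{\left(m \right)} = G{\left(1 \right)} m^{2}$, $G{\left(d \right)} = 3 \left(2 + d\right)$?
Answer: $- \frac{27561599}{594} \approx -46400.0$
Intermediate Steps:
$G{\left(d \right)} = 6 + 3 d$
$z{\left(m \right)} = 9 m^{2}$ ($z{\left(m \right)} = \left(6 + 3 \cdot 1\right) m^{2} = \left(6 + 3\right) m^{2} = 9 m^{2}$)
$W{\left(S \right)} = S \left(81 + 81 S\right)$ ($W{\left(S \right)} = \left(S - -1\right) 9 \left(-3\right)^{2} S = \left(S + 1\right) 9 \cdot 9 S = \left(1 + S\right) 81 S = \left(81 + 81 S\right) S = S \left(81 + 81 S\right)$)
$B{\left(n,O \right)} = - \frac{2}{27 \left(1 + O\right)}$ ($B{\left(n,O \right)} = - 6 \frac{O}{81 O \left(1 + O\right)} = - 6 O \frac{1}{81 O \left(1 + O\right)} = - 6 \frac{1}{81 \left(1 + O\right)} = - \frac{2}{27 \left(1 + O\right)}$)
$-46400 + B{\left(-60,-45 \right)} = -46400 - \frac{2}{27 + 27 \left(-45\right)} = -46400 - \frac{2}{27 - 1215} = -46400 - \frac{2}{-1188} = -46400 - - \frac{1}{594} = -46400 + \frac{1}{594} = - \frac{27561599}{594}$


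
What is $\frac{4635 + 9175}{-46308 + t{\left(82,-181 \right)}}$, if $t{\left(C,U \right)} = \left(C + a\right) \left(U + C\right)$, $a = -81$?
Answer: $- \frac{13810}{46407} \approx -0.29758$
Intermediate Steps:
$t{\left(C,U \right)} = \left(-81 + C\right) \left(C + U\right)$ ($t{\left(C,U \right)} = \left(C - 81\right) \left(U + C\right) = \left(-81 + C\right) \left(C + U\right)$)
$\frac{4635 + 9175}{-46308 + t{\left(82,-181 \right)}} = \frac{4635 + 9175}{-46308 + \left(82^{2} - 6642 - -14661 + 82 \left(-181\right)\right)} = \frac{13810}{-46308 + \left(6724 - 6642 + 14661 - 14842\right)} = \frac{13810}{-46308 - 99} = \frac{13810}{-46407} = 13810 \left(- \frac{1}{46407}\right) = - \frac{13810}{46407}$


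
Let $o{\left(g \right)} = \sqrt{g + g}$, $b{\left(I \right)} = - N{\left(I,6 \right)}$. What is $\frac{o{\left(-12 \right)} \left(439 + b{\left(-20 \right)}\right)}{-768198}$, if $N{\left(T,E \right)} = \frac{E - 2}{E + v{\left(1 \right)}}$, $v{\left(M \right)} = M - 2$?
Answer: $- \frac{2191 i \sqrt{6}}{1920495} \approx - 0.0027945 i$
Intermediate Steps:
$v{\left(M \right)} = -2 + M$ ($v{\left(M \right)} = M - 2 = -2 + M$)
$N{\left(T,E \right)} = \frac{-2 + E}{-1 + E}$ ($N{\left(T,E \right)} = \frac{E - 2}{E + \left(-2 + 1\right)} = \frac{-2 + E}{E - 1} = \frac{-2 + E}{-1 + E}$)
$b{\left(I \right)} = - \frac{4}{5}$ ($b{\left(I \right)} = - \frac{-2 + 6}{-1 + 6} = - \frac{4}{5}$)
$o{\left(g \right)} = \sqrt{2} \sqrt{g}$ ($o{\left(g \right)} = \sqrt{2 g} = \sqrt{2} \sqrt{g}$)
$\frac{o{\left(-12 \right)} \left(439 + b{\left(-20 \right)}\right)}{-768198} = \frac{\sqrt{2} \sqrt{-12} \left(439 - \frac{4}{5}\right)}{-768198} = \sqrt{2} \cdot 2 i \sqrt{3} \cdot \frac{2191}{5} \left(- \frac{1}{768198}\right) = 2 i \sqrt{6} \cdot \frac{2191}{5} \left(- \frac{1}{768198}\right) = \frac{4382 i \sqrt{6}}{5} \left(- \frac{1}{768198}\right) = - \frac{2191 i \sqrt{6}}{1920495}$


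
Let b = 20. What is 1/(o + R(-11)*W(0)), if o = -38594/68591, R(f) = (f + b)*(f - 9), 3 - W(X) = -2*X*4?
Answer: -68591/37077734 ≈ -0.0018499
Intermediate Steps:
W(X) = 3 + 8*X (W(X) = 3 - (-2*X)*4 = 3 - (-8)*X = 3 + 8*X)
R(f) = (-9 + f)*(20 + f) (R(f) = (f + 20)*(f - 9) = (20 + f)*(-9 + f) = (-9 + f)*(20 + f))
o = -38594/68591 (o = -38594*1/68591 = -38594/68591 ≈ -0.56267)
1/(o + R(-11)*W(0)) = 1/(-38594/68591 + (-180 + (-11)**2 + 11*(-11))*(3 + 8*0)) = 1/(-38594/68591 + (-180 + 121 - 121)*(3 + 0)) = 1/(-38594/68591 - 180*3) = 1/(-38594/68591 - 540) = 1/(-37077734/68591) = -68591/37077734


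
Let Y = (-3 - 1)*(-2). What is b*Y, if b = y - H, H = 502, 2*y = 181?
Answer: -3292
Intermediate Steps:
y = 181/2 (y = (½)*181 = 181/2 ≈ 90.500)
Y = 8 (Y = -4*(-2) = 8)
b = -823/2 (b = 181/2 - 1*502 = 181/2 - 502 = -823/2 ≈ -411.50)
b*Y = -823/2*8 = -3292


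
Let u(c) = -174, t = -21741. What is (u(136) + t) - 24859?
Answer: -46774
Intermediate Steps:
(u(136) + t) - 24859 = (-174 - 21741) - 24859 = -21915 - 24859 = -46774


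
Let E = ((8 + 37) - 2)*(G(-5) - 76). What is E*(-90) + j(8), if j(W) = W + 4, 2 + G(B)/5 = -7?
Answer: 468282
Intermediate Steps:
G(B) = -45 (G(B) = -10 + 5*(-7) = -10 - 35 = -45)
E = -5203 (E = ((8 + 37) - 2)*(-45 - 76) = (45 - 2)*(-121) = 43*(-121) = -5203)
j(W) = 4 + W
E*(-90) + j(8) = -5203*(-90) + (4 + 8) = 468270 + 12 = 468282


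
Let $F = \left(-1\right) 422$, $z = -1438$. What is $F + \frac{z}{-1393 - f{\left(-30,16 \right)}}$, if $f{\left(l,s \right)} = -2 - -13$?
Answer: $- \frac{295525}{702} \approx -420.98$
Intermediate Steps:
$f{\left(l,s \right)} = 11$ ($f{\left(l,s \right)} = -2 + 13 = 11$)
$F = -422$
$F + \frac{z}{-1393 - f{\left(-30,16 \right)}} = -422 + \frac{1}{-1393 - 11} \left(-1438\right) = -422 + \frac{1}{-1404} \left(-1438\right) = -422 - - \frac{719}{702} = -422 + \frac{719}{702} = - \frac{295525}{702}$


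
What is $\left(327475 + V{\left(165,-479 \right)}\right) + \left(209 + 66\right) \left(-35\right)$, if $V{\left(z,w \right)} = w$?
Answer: $317371$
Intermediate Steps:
$\left(327475 + V{\left(165,-479 \right)}\right) + \left(209 + 66\right) \left(-35\right) = \left(327475 - 479\right) + \left(209 + 66\right) \left(-35\right) = 326996 + 275 \left(-35\right) = 326996 - 9625 = 317371$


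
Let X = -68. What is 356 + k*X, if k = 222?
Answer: -14740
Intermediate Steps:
356 + k*X = 356 + 222*(-68) = 356 - 15096 = -14740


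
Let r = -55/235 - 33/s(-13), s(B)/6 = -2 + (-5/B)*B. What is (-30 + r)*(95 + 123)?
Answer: -2112093/329 ≈ -6419.7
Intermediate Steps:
s(B) = -42 (s(B) = 6*(-2 + (-5/B)*B) = 6*(-2 - 5) = 6*(-7) = -42)
r = 363/658 (r = -55/235 - 33/(-42) = -55*1/235 - 33*(-1/42) = -11/47 + 11/14 = 363/658 ≈ 0.55167)
(-30 + r)*(95 + 123) = (-30 + 363/658)*(95 + 123) = -19377/658*218 = -2112093/329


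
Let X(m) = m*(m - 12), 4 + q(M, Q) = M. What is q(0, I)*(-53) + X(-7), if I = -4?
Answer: 345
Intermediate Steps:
q(M, Q) = -4 + M
X(m) = m*(-12 + m)
q(0, I)*(-53) + X(-7) = (-4 + 0)*(-53) - 7*(-12 - 7) = -4*(-53) - 7*(-19) = 212 + 133 = 345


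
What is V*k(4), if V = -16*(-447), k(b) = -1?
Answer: -7152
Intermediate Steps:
V = 7152
V*k(4) = 7152*(-1) = -7152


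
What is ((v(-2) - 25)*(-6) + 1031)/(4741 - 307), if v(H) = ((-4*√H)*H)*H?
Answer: 1181/4434 + 16*I*√2/739 ≈ 0.26635 + 0.030619*I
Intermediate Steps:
v(H) = -4*H^(5/2) (v(H) = (-4*H^(3/2))*H = -4*H^(5/2))
((v(-2) - 25)*(-6) + 1031)/(4741 - 307) = ((-16*I*√2 - 25)*(-6) + 1031)/(4741 - 307) = ((-16*I*√2 - 25)*(-6) + 1031)/4434 = ((-16*I*√2 - 25)*(-6) + 1031)*(1/4434) = ((-25 - 16*I*√2)*(-6) + 1031)*(1/4434) = ((150 + 96*I*√2) + 1031)*(1/4434) = (1181 + 96*I*√2)*(1/4434) = 1181/4434 + 16*I*√2/739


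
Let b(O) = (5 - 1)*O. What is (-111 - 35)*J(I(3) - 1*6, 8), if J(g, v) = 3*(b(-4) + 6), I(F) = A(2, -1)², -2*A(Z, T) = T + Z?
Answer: 4380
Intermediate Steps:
A(Z, T) = -T/2 - Z/2 (A(Z, T) = -(T + Z)/2 = -T/2 - Z/2)
I(F) = ¼ (I(F) = (-½*(-1) - ½*2)² = (½ - 1)² = (-½)² = ¼)
b(O) = 4*O
J(g, v) = -30 (J(g, v) = 3*(4*(-4) + 6) = 3*(-16 + 6) = 3*(-10) = -30)
(-111 - 35)*J(I(3) - 1*6, 8) = (-111 - 35)*(-30) = -146*(-30) = 4380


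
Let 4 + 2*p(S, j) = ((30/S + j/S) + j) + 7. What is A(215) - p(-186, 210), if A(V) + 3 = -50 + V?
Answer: 3481/62 ≈ 56.145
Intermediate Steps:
p(S, j) = 3/2 + j/2 + 15/S + j/(2*S) (p(S, j) = -2 + (((30/S + j/S) + j) + 7)/2 = -2 + ((j + 30/S + j/S) + 7)/2 = -2 + (7 + j + 30/S + j/S)/2 = -2 + (7/2 + j/2 + 15/S + j/(2*S)) = 3/2 + j/2 + 15/S + j/(2*S))
A(V) = -53 + V (A(V) = -3 + (-50 + V) = -53 + V)
A(215) - p(-186, 210) = (-53 + 215) - (30 + 210 - 186*(3 + 210))/(2*(-186)) = 162 - (-1)*(30 + 210 - 186*213)/(2*186) = 162 - (-1)*(30 + 210 - 39618)/(2*186) = 162 - (-1)*(-39378)/(2*186) = 162 - 1*6563/62 = 162 - 6563/62 = 3481/62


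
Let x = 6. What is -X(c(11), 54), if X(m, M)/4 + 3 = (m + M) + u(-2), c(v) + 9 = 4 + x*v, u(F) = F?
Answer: -440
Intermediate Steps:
c(v) = -5 + 6*v (c(v) = -9 + (4 + 6*v) = -5 + 6*v)
X(m, M) = -20 + 4*M + 4*m (X(m, M) = -12 + 4*((m + M) - 2) = -12 + 4*((M + m) - 2) = -12 + 4*(-2 + M + m) = -12 + (-8 + 4*M + 4*m) = -20 + 4*M + 4*m)
-X(c(11), 54) = -(-20 + 4*54 + 4*(-5 + 6*11)) = -(-20 + 216 + 4*(-5 + 66)) = -(-20 + 216 + 4*61) = -(-20 + 216 + 244) = -1*440 = -440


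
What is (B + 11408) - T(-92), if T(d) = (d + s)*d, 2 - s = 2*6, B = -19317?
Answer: -17293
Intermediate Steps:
s = -10 (s = 2 - 2*6 = 2 - 1*12 = 2 - 12 = -10)
T(d) = d*(-10 + d) (T(d) = (d - 10)*d = (-10 + d)*d = d*(-10 + d))
(B + 11408) - T(-92) = (-19317 + 11408) - (-92)*(-10 - 92) = -7909 - (-92)*(-102) = -7909 - 1*9384 = -7909 - 9384 = -17293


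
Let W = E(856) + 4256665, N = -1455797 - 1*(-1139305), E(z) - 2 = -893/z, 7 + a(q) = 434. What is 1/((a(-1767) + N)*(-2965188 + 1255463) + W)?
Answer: 856/462572546405059 ≈ 1.8505e-12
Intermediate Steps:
a(q) = 427 (a(q) = -7 + 434 = 427)
E(z) = 2 - 893/z
N = -316492 (N = -1455797 + 1139305 = -316492)
W = 3643706059/856 (W = (2 - 893/856) + 4256665 = 819/856 + 4256665 = 3643706059/856 ≈ 4.2567e+6)
1/((a(-1767) + N)*(-2965188 + 1255463) + W) = 1/((427 - 316492)*(-2965188 + 1255463) + 3643706059/856) = 1/(-316065*(-1709725) + 3643706059/856) = 1/(540384232125 + 3643706059/856) = 1/(462572546405059/856) = 856/462572546405059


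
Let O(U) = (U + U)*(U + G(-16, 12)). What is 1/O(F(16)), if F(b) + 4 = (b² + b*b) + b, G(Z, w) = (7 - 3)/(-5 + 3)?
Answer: 1/547056 ≈ 1.8280e-6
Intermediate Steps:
G(Z, w) = -2 (G(Z, w) = 4/(-2) = 4*(-½) = -2)
F(b) = -4 + b + 2*b² (F(b) = -4 + ((b² + b*b) + b) = -4 + ((b² + b²) + b) = -4 + (2*b² + b) = -4 + (b + 2*b²) = -4 + b + 2*b²)
O(U) = 2*U*(-2 + U) (O(U) = (U + U)*(U - 2) = (2*U)*(-2 + U) = 2*U*(-2 + U))
1/O(F(16)) = 1/(2*(-4 + 16 + 2*16²)*(-2 + (-4 + 16 + 2*16²))) = 1/(2*(-4 + 16 + 2*256)*(-2 + (-4 + 16 + 2*256))) = 1/(2*(-4 + 16 + 512)*(-2 + (-4 + 16 + 512))) = 1/(2*524*(-2 + 524)) = 1/(2*524*522) = 1/547056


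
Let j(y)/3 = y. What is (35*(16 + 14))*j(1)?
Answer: 3150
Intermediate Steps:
j(y) = 3*y
(35*(16 + 14))*j(1) = (35*(16 + 14))*(3*1) = (35*30)*3 = 1050*3 = 3150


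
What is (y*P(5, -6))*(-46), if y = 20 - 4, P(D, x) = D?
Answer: -3680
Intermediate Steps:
y = 16
(y*P(5, -6))*(-46) = (16*5)*(-46) = 80*(-46) = -3680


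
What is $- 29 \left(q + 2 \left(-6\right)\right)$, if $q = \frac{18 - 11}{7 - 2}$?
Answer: $\frac{1537}{5} \approx 307.4$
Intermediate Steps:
$q = \frac{7}{5} \approx 1.4$
$- 29 \left(q + 2 \left(-6\right)\right) = - 29 \left(\frac{7}{5} + 2 \left(-6\right)\right) = - 29 \left(\frac{7}{5} - 12\right) = \left(-29\right) \left(- \frac{53}{5}\right) = \frac{1537}{5}$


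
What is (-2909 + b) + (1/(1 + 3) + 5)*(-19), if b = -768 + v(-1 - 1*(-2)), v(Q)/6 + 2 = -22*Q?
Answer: -15683/4 ≈ -3920.8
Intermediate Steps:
v(Q) = -12 - 132*Q (v(Q) = -12 + 6*(-22*Q) = -12 - 132*Q)
b = -912 (b = -768 + (-12 - 132*(-1 - 1*(-2))) = -768 + (-12 - 132*(-1 + 2)) = -768 + (-12 - 132*1) = -768 + (-12 - 132) = -768 - 144 = -912)
(-2909 + b) + (1/(1 + 3) + 5)*(-19) = (-2909 - 912) + (1/(1 + 3) + 5)*(-19) = -3821 + (1/4 + 5)*(-19) = -3821 + (¼ + 5)*(-19) = -3821 + (21/4)*(-19) = -3821 - 399/4 = -15683/4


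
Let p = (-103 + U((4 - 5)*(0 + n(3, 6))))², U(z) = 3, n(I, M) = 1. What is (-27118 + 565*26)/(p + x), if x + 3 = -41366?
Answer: 956/2413 ≈ 0.39619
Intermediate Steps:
x = -41369 (x = -3 - 41366 = -41369)
p = 10000 (p = (-103 + 3)² = (-100)² = 10000)
(-27118 + 565*26)/(p + x) = (-27118 + 565*26)/(10000 - 41369) = (-27118 + 14690)/(-31369) = -12428*(-1/31369) = 956/2413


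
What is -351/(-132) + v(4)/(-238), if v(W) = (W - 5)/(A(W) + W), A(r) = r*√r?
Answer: 83549/31416 ≈ 2.6594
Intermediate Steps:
A(r) = r^(3/2)
v(W) = (-5 + W)/(W + W^(3/2)) (v(W) = (W - 5)/(W^(3/2) + W) = (-5 + W)/(W + W^(3/2)))
-351/(-132) + v(4)/(-238) = -351/(-132) + ((-5 + 4)/(4 + 4^(3/2)))/(-238) = -351*(-1/132) + (-1/(4 + 8))*(-1/238) = 117/44 + (-1/12)*(-1/238) = 117/44 + ((1/12)*(-1))*(-1/238) = 117/44 - 1/12*(-1/238) = 117/44 + 1/2856 = 83549/31416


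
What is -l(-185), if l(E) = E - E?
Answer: 0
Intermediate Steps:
l(E) = 0
-l(-185) = -1*0 = 0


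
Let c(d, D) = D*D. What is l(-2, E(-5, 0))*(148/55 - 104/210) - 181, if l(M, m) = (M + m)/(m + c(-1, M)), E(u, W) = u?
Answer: -27329/165 ≈ -165.63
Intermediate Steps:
c(d, D) = D²
l(M, m) = (M + m)/(m + M²)
l(-2, E(-5, 0))*(148/55 - 104/210) - 181 = ((-2 - 5)/(-5 + (-2)²))*(148/55 - 104/210) - 181 = (-7/(-5 + 4))*(148*(1/55) - 104*1/210) - 181 = (-7/(-1))*(148/55 - 52/105) - 181 = -1*(-7)*(2536/1155) - 181 = 7*(2536/1155) - 181 = 2536/165 - 181 = -27329/165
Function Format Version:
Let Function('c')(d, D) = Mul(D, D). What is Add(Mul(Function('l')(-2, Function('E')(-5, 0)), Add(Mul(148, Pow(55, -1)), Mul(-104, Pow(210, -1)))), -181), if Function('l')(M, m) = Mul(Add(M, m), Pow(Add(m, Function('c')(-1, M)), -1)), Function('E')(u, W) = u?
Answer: Rational(-27329, 165) ≈ -165.63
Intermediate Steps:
Function('c')(d, D) = Pow(D, 2)
Function('l')(M, m) = Mul(Pow(Add(m, Pow(M, 2)), -1), Add(M, m)) (Function('l')(M, m) = Mul(Add(M, m), Pow(Add(m, Pow(M, 2)), -1)) = Mul(Pow(Add(m, Pow(M, 2)), -1), Add(M, m)))
Add(Mul(Function('l')(-2, Function('E')(-5, 0)), Add(Mul(148, Pow(55, -1)), Mul(-104, Pow(210, -1)))), -181) = Add(Mul(Mul(Pow(Add(-5, Pow(-2, 2)), -1), Add(-2, -5)), Add(Mul(148, Pow(55, -1)), Mul(-104, Pow(210, -1)))), -181) = Add(Mul(Mul(Pow(Add(-5, 4), -1), -7), Add(Mul(148, Rational(1, 55)), Mul(-104, Rational(1, 210)))), -181) = Add(Mul(Mul(Pow(-1, -1), -7), Add(Rational(148, 55), Rational(-52, 105))), -181) = Add(Mul(Mul(-1, -7), Rational(2536, 1155)), -181) = Add(Mul(7, Rational(2536, 1155)), -181) = Add(Rational(2536, 165), -181) = Rational(-27329, 165)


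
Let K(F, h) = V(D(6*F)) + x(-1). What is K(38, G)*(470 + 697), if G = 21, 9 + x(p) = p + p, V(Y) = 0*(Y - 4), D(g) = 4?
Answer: -12837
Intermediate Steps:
V(Y) = 0 (V(Y) = 0*(-4 + Y) = 0)
x(p) = -9 + 2*p (x(p) = -9 + (p + p) = -9 + 2*p)
K(F, h) = -11 (K(F, h) = 0 + (-9 + 2*(-1)) = 0 + (-9 - 2) = 0 - 11 = -11)
K(38, G)*(470 + 697) = -11*(470 + 697) = -11*1167 = -12837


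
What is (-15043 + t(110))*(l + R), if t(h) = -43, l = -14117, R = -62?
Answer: 213904394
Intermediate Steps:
(-15043 + t(110))*(l + R) = (-15043 - 43)*(-14117 - 62) = -15086*(-14179) = 213904394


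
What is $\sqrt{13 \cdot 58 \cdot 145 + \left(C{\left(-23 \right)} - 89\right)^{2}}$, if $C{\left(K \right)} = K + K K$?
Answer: $\sqrt{283219} \approx 532.18$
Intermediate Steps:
$C{\left(K \right)} = K + K^{2}$
$\sqrt{13 \cdot 58 \cdot 145 + \left(C{\left(-23 \right)} - 89\right)^{2}} = \sqrt{13 \cdot 58 \cdot 145 + \left(- 23 \left(1 - 23\right) - 89\right)^{2}} = \sqrt{754 \cdot 145 + \left(\left(-23\right) \left(-22\right) - 89\right)^{2}} = \sqrt{109330 + \left(506 - 89\right)^{2}} = \sqrt{109330 + 417^{2}} = \sqrt{109330 + 173889} = \sqrt{283219}$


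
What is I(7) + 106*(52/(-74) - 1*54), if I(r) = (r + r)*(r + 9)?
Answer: -206256/37 ≈ -5574.5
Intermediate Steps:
I(r) = 2*r*(9 + r) (I(r) = (2*r)*(9 + r) = 2*r*(9 + r))
I(7) + 106*(52/(-74) - 1*54) = 2*7*(9 + 7) + 106*(52/(-74) - 1*54) = 2*7*16 + 106*(52*(-1/74) - 54) = 224 + 106*(-26/37 - 54) = 224 + 106*(-2024/37) = 224 - 214544/37 = -206256/37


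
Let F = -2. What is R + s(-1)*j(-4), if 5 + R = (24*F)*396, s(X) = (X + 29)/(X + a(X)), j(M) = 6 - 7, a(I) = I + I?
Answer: -57011/3 ≈ -19004.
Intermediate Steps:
a(I) = 2*I
j(M) = -1
s(X) = (29 + X)/(3*X) (s(X) = (X + 29)/(X + 2*X) = (29 + X)/((3*X)) = (29 + X)*(1/(3*X)) = (29 + X)/(3*X))
R = -19013 (R = -5 + (24*(-2))*396 = -5 - 48*396 = -5 - 19008 = -19013)
R + s(-1)*j(-4) = -19013 + ((⅓)*(29 - 1)/(-1))*(-1) = -19013 + ((⅓)*(-1)*28)*(-1) = -19013 - 28/3*(-1) = -19013 + 28/3 = -57011/3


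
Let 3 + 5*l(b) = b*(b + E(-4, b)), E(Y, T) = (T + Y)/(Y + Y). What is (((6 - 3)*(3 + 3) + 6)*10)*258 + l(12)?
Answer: 309729/5 ≈ 61946.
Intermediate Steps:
E(Y, T) = (T + Y)/(2*Y) (E(Y, T) = (T + Y)/((2*Y)) = (T + Y)*(1/(2*Y)) = (T + Y)/(2*Y))
l(b) = -⅗ + b*(½ + 7*b/8)/5 (l(b) = -⅗ + (b*(b + (½)*(b - 4)/(-4)))/5 = -⅗ + (b*(b + (½)*(-¼)*(-4 + b)))/5 = -⅗ + (b*(b + (½ - b/8)))/5 = -⅗ + (b*(½ + 7*b/8))/5 = -⅗ + b*(½ + 7*b/8)/5)
(((6 - 3)*(3 + 3) + 6)*10)*258 + l(12) = (((6 - 3)*(3 + 3) + 6)*10)*258 + (-⅗ + (⅒)*12 + (7/40)*12²) = ((3*6 + 6)*10)*258 + (-⅗ + 6/5 + (7/40)*144) = ((18 + 6)*10)*258 + (-⅗ + 6/5 + 126/5) = (24*10)*258 + 129/5 = 240*258 + 129/5 = 61920 + 129/5 = 309729/5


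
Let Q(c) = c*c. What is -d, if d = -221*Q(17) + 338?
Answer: 63531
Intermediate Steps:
Q(c) = c**2
d = -63531 (d = -221*17**2 + 338 = -221*289 + 338 = -63869 + 338 = -63531)
-d = -1*(-63531) = 63531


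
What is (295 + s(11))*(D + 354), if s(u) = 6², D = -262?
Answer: 30452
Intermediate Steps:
s(u) = 36
(295 + s(11))*(D + 354) = (295 + 36)*(-262 + 354) = 331*92 = 30452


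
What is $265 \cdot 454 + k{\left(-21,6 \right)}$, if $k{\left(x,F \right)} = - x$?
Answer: $120331$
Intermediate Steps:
$265 \cdot 454 + k{\left(-21,6 \right)} = 265 \cdot 454 - -21 = 120310 + 21 = 120331$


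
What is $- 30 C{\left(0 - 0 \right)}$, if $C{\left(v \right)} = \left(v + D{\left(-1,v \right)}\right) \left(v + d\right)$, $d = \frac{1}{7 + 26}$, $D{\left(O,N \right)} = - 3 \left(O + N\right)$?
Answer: $- \frac{30}{11} \approx -2.7273$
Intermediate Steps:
$D{\left(O,N \right)} = - 3 N - 3 O$ ($D{\left(O,N \right)} = - 3 \left(N + O\right) = - 3 N - 3 O$)
$d = \frac{1}{33} \approx 0.030303$
$C{\left(v \right)} = \left(3 - 2 v\right) \left(\frac{1}{33} + v\right)$ ($C{\left(v \right)} = \left(v - \left(-3 + 3 v\right)\right) \left(v + \frac{1}{33}\right) = \left(v - \left(-3 + 3 v\right)\right) \left(\frac{1}{33} + v\right) = \left(3 - 2 v\right) \left(\frac{1}{33} + v\right)$)
$- 30 C{\left(0 - 0 \right)} = - 30 \left(\frac{1}{11} - 2 \left(0 - 0\right)^{2} + \frac{97 \left(0 - 0\right)}{33}\right) = - 30 \left(\frac{1}{11} - 2 \left(0 + 0\right)^{2} + \frac{97 \left(0 + 0\right)}{33}\right) = - 30 \left(\frac{1}{11} - 2 \cdot 0^{2} + \frac{97}{33} \cdot 0\right) = - 30 \left(\frac{1}{11} - 0 + 0\right) = - 30 \left(\frac{1}{11} + 0 + 0\right) = \left(-30\right) \frac{1}{11} = - \frac{30}{11}$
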